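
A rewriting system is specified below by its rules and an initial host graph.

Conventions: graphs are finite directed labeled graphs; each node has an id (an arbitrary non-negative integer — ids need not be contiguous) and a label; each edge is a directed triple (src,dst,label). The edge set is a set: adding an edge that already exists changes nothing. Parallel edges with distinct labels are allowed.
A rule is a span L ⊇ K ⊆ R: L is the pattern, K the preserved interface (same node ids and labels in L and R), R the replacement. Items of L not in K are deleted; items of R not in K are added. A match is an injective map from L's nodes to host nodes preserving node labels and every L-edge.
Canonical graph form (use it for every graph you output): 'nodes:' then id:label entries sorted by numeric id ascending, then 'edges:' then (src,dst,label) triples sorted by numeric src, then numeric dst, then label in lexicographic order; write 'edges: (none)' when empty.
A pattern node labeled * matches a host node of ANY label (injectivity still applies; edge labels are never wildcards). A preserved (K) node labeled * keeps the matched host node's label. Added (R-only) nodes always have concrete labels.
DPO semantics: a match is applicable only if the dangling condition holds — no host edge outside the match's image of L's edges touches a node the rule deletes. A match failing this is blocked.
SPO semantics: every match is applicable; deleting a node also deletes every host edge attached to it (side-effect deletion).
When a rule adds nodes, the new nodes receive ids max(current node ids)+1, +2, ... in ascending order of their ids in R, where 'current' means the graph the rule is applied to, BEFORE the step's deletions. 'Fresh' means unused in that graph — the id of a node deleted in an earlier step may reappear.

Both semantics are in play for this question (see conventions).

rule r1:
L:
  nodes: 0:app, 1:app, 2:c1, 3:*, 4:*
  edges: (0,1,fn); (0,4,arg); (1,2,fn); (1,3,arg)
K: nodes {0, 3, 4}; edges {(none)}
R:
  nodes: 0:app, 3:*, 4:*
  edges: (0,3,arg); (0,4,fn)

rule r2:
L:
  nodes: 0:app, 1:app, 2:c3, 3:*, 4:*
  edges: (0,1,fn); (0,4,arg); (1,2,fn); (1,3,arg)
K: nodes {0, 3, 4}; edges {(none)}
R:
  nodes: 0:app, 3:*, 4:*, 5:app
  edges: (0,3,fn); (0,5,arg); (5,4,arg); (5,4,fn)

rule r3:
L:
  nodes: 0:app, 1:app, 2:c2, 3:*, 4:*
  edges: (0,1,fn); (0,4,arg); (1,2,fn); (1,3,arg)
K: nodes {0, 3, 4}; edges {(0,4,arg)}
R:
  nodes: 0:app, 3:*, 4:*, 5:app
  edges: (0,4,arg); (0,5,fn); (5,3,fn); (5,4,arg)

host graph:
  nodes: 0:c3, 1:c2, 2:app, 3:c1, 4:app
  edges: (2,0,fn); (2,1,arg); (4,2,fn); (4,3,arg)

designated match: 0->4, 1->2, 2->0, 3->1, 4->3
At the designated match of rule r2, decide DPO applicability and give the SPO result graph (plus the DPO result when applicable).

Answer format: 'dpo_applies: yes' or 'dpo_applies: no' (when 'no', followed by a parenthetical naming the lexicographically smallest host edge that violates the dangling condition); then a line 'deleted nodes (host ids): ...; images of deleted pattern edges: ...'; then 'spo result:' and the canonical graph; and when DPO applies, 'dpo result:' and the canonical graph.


dpo_applies: yes
deleted nodes (host ids): 0, 2; images of deleted pattern edges: (2,0,fn); (2,1,arg); (4,2,fn); (4,3,arg)
spo result:
nodes: 1:c2, 3:c1, 4:app, 5:app
edges: (4,1,fn); (4,5,arg); (5,3,arg); (5,3,fn)
dpo result:
nodes: 1:c2, 3:c1, 4:app, 5:app
edges: (4,1,fn); (4,5,arg); (5,3,arg); (5,3,fn)


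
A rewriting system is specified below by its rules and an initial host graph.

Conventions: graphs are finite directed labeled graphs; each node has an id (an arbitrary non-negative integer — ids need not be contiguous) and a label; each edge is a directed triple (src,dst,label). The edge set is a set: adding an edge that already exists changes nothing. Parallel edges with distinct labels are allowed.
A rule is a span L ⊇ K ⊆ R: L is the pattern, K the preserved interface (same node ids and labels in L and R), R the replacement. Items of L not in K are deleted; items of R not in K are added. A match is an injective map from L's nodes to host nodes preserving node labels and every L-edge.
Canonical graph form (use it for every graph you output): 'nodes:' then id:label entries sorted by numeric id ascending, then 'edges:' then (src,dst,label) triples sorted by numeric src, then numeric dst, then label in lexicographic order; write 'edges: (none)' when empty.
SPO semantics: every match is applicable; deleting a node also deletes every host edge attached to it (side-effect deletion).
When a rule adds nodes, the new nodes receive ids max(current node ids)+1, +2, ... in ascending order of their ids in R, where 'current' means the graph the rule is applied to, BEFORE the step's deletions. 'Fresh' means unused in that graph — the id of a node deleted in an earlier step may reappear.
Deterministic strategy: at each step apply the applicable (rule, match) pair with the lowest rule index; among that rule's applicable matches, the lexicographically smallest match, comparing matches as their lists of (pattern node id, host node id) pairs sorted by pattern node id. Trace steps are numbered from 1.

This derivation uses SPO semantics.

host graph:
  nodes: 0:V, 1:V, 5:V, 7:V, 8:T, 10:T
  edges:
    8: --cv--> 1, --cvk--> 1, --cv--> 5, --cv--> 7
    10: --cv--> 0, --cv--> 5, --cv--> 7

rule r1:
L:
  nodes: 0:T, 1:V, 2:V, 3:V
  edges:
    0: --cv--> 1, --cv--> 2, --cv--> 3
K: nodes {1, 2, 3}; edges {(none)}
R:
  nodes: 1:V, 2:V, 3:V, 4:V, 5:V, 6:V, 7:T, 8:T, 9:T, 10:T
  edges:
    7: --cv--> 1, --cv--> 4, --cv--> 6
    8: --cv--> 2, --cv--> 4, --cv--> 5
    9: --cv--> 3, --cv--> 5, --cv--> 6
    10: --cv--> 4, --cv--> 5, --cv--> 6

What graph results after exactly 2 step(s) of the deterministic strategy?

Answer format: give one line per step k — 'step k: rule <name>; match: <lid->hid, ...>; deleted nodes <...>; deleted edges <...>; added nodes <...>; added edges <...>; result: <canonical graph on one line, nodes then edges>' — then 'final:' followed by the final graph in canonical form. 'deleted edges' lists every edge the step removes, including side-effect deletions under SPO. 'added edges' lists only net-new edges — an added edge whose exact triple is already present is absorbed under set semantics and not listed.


step 1: rule r1; match: 0->8, 1->1, 2->5, 3->7; deleted nodes 8; deleted edges (8,1,cv); (8,1,cvk); (8,5,cv); (8,7,cv); added nodes 11, 12, 13, 14, 15, 16, 17; added edges (14,1,cv); (14,11,cv); (14,13,cv); (15,5,cv); (15,11,cv); (15,12,cv); (16,7,cv); (16,12,cv); (16,13,cv); (17,11,cv); (17,12,cv); (17,13,cv); result: nodes: 0:V, 1:V, 5:V, 7:V, 10:T, 11:V, 12:V, 13:V, 14:T, 15:T, 16:T, 17:T edges: (10,0,cv); (10,5,cv); (10,7,cv); (14,1,cv); (14,11,cv); (14,13,cv); (15,5,cv); (15,11,cv); (15,12,cv); (16,7,cv); (16,12,cv); (16,13,cv); (17,11,cv); (17,12,cv); (17,13,cv)
step 2: rule r1; match: 0->10, 1->0, 2->5, 3->7; deleted nodes 10; deleted edges (10,0,cv); (10,5,cv); (10,7,cv); added nodes 18, 19, 20, 21, 22, 23, 24; added edges (21,0,cv); (21,18,cv); (21,20,cv); (22,5,cv); (22,18,cv); (22,19,cv); (23,7,cv); (23,19,cv); (23,20,cv); (24,18,cv); (24,19,cv); (24,20,cv); result: nodes: 0:V, 1:V, 5:V, 7:V, 11:V, 12:V, 13:V, 14:T, 15:T, 16:T, 17:T, 18:V, 19:V, 20:V, 21:T, 22:T, 23:T, 24:T edges: (14,1,cv); (14,11,cv); (14,13,cv); (15,5,cv); (15,11,cv); (15,12,cv); (16,7,cv); (16,12,cv); (16,13,cv); (17,11,cv); (17,12,cv); (17,13,cv); (21,0,cv); (21,18,cv); (21,20,cv); (22,5,cv); (22,18,cv); (22,19,cv); (23,7,cv); (23,19,cv); (23,20,cv); (24,18,cv); (24,19,cv); (24,20,cv)
final:
nodes: 0:V, 1:V, 5:V, 7:V, 11:V, 12:V, 13:V, 14:T, 15:T, 16:T, 17:T, 18:V, 19:V, 20:V, 21:T, 22:T, 23:T, 24:T
edges: (14,1,cv); (14,11,cv); (14,13,cv); (15,5,cv); (15,11,cv); (15,12,cv); (16,7,cv); (16,12,cv); (16,13,cv); (17,11,cv); (17,12,cv); (17,13,cv); (21,0,cv); (21,18,cv); (21,20,cv); (22,5,cv); (22,18,cv); (22,19,cv); (23,7,cv); (23,19,cv); (23,20,cv); (24,18,cv); (24,19,cv); (24,20,cv)


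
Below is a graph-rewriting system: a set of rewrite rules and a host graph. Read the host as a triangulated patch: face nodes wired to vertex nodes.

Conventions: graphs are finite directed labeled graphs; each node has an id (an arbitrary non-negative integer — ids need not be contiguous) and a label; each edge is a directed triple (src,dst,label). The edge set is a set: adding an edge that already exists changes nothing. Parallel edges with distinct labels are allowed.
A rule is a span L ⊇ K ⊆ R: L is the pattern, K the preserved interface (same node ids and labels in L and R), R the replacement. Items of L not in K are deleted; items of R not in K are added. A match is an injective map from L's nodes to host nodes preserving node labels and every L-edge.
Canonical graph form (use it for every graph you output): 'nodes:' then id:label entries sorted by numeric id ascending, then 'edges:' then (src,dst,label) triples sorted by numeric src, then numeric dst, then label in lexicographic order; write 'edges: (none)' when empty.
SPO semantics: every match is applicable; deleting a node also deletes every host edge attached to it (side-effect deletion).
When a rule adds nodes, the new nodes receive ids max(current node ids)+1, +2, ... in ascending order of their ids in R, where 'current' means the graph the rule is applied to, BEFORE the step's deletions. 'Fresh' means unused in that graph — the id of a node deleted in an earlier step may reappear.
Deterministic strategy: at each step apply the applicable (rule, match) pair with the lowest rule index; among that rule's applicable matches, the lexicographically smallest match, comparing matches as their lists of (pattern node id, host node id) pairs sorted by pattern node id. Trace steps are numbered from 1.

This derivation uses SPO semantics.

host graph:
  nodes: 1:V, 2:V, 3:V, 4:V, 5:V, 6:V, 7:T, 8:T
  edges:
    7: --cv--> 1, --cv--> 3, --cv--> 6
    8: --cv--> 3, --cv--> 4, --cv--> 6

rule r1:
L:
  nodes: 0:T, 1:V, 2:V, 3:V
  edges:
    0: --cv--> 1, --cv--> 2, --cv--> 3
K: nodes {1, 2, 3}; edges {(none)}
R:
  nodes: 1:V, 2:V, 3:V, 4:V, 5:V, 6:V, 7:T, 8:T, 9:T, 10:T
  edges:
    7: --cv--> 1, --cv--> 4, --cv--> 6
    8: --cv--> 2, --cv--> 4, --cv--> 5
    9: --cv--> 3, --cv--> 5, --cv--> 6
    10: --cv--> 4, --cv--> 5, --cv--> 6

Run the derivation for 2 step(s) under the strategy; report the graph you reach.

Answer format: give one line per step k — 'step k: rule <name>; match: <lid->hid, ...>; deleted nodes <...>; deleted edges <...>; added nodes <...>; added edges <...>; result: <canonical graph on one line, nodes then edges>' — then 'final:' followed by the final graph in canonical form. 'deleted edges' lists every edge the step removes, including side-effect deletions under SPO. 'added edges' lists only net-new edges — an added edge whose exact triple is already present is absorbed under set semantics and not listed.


step 1: rule r1; match: 0->7, 1->1, 2->3, 3->6; deleted nodes 7; deleted edges (7,1,cv); (7,3,cv); (7,6,cv); added nodes 9, 10, 11, 12, 13, 14, 15; added edges (12,1,cv); (12,9,cv); (12,11,cv); (13,3,cv); (13,9,cv); (13,10,cv); (14,6,cv); (14,10,cv); (14,11,cv); (15,9,cv); (15,10,cv); (15,11,cv); result: nodes: 1:V, 2:V, 3:V, 4:V, 5:V, 6:V, 8:T, 9:V, 10:V, 11:V, 12:T, 13:T, 14:T, 15:T edges: (8,3,cv); (8,4,cv); (8,6,cv); (12,1,cv); (12,9,cv); (12,11,cv); (13,3,cv); (13,9,cv); (13,10,cv); (14,6,cv); (14,10,cv); (14,11,cv); (15,9,cv); (15,10,cv); (15,11,cv)
step 2: rule r1; match: 0->8, 1->3, 2->4, 3->6; deleted nodes 8; deleted edges (8,3,cv); (8,4,cv); (8,6,cv); added nodes 16, 17, 18, 19, 20, 21, 22; added edges (19,3,cv); (19,16,cv); (19,18,cv); (20,4,cv); (20,16,cv); (20,17,cv); (21,6,cv); (21,17,cv); (21,18,cv); (22,16,cv); (22,17,cv); (22,18,cv); result: nodes: 1:V, 2:V, 3:V, 4:V, 5:V, 6:V, 9:V, 10:V, 11:V, 12:T, 13:T, 14:T, 15:T, 16:V, 17:V, 18:V, 19:T, 20:T, 21:T, 22:T edges: (12,1,cv); (12,9,cv); (12,11,cv); (13,3,cv); (13,9,cv); (13,10,cv); (14,6,cv); (14,10,cv); (14,11,cv); (15,9,cv); (15,10,cv); (15,11,cv); (19,3,cv); (19,16,cv); (19,18,cv); (20,4,cv); (20,16,cv); (20,17,cv); (21,6,cv); (21,17,cv); (21,18,cv); (22,16,cv); (22,17,cv); (22,18,cv)
final:
nodes: 1:V, 2:V, 3:V, 4:V, 5:V, 6:V, 9:V, 10:V, 11:V, 12:T, 13:T, 14:T, 15:T, 16:V, 17:V, 18:V, 19:T, 20:T, 21:T, 22:T
edges: (12,1,cv); (12,9,cv); (12,11,cv); (13,3,cv); (13,9,cv); (13,10,cv); (14,6,cv); (14,10,cv); (14,11,cv); (15,9,cv); (15,10,cv); (15,11,cv); (19,3,cv); (19,16,cv); (19,18,cv); (20,4,cv); (20,16,cv); (20,17,cv); (21,6,cv); (21,17,cv); (21,18,cv); (22,16,cv); (22,17,cv); (22,18,cv)


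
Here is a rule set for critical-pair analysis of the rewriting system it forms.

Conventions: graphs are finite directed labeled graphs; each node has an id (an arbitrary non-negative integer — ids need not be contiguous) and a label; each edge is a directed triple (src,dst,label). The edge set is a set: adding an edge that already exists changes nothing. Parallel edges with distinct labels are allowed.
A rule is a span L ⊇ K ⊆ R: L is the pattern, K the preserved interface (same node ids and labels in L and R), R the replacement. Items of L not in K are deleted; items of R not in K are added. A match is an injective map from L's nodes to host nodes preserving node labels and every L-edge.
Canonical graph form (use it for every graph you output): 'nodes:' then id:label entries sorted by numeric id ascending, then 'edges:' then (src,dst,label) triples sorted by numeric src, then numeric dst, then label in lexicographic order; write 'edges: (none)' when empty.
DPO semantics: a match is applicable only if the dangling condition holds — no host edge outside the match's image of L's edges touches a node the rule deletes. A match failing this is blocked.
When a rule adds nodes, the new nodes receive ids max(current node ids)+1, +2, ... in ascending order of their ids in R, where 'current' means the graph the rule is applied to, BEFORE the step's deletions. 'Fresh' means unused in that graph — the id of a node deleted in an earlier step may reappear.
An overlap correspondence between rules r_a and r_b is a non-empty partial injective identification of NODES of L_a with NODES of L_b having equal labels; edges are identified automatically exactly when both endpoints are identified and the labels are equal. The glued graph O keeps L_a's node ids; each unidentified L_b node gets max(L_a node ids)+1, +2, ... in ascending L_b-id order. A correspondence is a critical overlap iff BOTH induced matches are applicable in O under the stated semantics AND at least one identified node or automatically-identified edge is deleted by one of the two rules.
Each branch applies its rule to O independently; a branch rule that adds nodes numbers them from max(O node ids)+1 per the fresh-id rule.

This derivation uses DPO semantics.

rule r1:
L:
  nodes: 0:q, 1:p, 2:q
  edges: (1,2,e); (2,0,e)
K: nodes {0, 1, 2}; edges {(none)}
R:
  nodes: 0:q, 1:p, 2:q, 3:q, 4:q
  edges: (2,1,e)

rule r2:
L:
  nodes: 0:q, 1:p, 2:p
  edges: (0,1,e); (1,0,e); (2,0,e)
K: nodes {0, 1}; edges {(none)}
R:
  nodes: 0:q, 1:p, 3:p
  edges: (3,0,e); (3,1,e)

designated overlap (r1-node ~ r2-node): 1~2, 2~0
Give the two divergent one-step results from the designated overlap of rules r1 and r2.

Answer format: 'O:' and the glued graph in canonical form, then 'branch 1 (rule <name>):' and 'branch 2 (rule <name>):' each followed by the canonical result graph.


O:
nodes: 0:q, 1:p, 2:q, 3:p
edges: (1,2,e); (2,0,e); (2,3,e); (3,2,e)
branch 1 (rule r1):
nodes: 0:q, 1:p, 2:q, 3:p, 4:q, 5:q
edges: (2,1,e); (2,3,e); (3,2,e)
branch 2 (rule r2):
nodes: 0:q, 2:q, 3:p, 4:p
edges: (2,0,e); (4,2,e); (4,3,e)


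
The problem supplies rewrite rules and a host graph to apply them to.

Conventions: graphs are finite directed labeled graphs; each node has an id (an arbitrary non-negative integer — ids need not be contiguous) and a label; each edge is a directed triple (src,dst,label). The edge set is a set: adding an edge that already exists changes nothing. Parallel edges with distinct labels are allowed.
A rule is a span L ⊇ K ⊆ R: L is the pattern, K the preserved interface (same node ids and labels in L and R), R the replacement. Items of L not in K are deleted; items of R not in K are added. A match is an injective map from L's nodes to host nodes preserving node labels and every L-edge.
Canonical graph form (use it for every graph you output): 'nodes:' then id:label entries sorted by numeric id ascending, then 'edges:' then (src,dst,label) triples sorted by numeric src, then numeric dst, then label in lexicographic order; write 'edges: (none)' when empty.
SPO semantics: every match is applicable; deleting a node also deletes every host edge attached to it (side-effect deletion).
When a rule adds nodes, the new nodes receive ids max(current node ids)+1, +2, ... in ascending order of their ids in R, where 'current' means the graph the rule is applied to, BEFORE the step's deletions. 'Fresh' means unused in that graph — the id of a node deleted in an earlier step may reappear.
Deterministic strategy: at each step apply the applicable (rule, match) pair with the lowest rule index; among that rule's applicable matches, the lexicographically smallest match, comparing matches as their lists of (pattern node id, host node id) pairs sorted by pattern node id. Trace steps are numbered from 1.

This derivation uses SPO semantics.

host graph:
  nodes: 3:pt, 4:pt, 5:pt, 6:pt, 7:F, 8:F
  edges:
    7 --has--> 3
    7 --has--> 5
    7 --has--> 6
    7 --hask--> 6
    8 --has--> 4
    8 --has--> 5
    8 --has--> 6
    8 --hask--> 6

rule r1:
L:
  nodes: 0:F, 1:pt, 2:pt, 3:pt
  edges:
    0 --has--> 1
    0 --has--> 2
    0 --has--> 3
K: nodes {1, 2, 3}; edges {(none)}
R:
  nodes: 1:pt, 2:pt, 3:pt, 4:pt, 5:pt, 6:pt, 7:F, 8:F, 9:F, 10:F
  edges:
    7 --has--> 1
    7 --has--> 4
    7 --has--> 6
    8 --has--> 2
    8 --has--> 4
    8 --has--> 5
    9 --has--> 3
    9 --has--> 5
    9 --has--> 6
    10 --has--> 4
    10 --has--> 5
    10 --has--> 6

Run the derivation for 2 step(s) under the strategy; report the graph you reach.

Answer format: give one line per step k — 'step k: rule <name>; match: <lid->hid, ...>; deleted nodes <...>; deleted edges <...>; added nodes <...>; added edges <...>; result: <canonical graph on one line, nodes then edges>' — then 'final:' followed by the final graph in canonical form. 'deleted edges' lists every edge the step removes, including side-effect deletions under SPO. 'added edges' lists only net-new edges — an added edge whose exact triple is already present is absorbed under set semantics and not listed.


step 1: rule r1; match: 0->7, 1->3, 2->5, 3->6; deleted nodes 7; deleted edges (7,3,has); (7,5,has); (7,6,has); (7,6,hask); added nodes 9, 10, 11, 12, 13, 14, 15; added edges (12,3,has); (12,9,has); (12,11,has); (13,5,has); (13,9,has); (13,10,has); (14,6,has); (14,10,has); (14,11,has); (15,9,has); (15,10,has); (15,11,has); result: nodes: 3:pt, 4:pt, 5:pt, 6:pt, 8:F, 9:pt, 10:pt, 11:pt, 12:F, 13:F, 14:F, 15:F edges: (8,4,has); (8,5,has); (8,6,has); (8,6,hask); (12,3,has); (12,9,has); (12,11,has); (13,5,has); (13,9,has); (13,10,has); (14,6,has); (14,10,has); (14,11,has); (15,9,has); (15,10,has); (15,11,has)
step 2: rule r1; match: 0->8, 1->4, 2->5, 3->6; deleted nodes 8; deleted edges (8,4,has); (8,5,has); (8,6,has); (8,6,hask); added nodes 16, 17, 18, 19, 20, 21, 22; added edges (19,4,has); (19,16,has); (19,18,has); (20,5,has); (20,16,has); (20,17,has); (21,6,has); (21,17,has); (21,18,has); (22,16,has); (22,17,has); (22,18,has); result: nodes: 3:pt, 4:pt, 5:pt, 6:pt, 9:pt, 10:pt, 11:pt, 12:F, 13:F, 14:F, 15:F, 16:pt, 17:pt, 18:pt, 19:F, 20:F, 21:F, 22:F edges: (12,3,has); (12,9,has); (12,11,has); (13,5,has); (13,9,has); (13,10,has); (14,6,has); (14,10,has); (14,11,has); (15,9,has); (15,10,has); (15,11,has); (19,4,has); (19,16,has); (19,18,has); (20,5,has); (20,16,has); (20,17,has); (21,6,has); (21,17,has); (21,18,has); (22,16,has); (22,17,has); (22,18,has)
final:
nodes: 3:pt, 4:pt, 5:pt, 6:pt, 9:pt, 10:pt, 11:pt, 12:F, 13:F, 14:F, 15:F, 16:pt, 17:pt, 18:pt, 19:F, 20:F, 21:F, 22:F
edges: (12,3,has); (12,9,has); (12,11,has); (13,5,has); (13,9,has); (13,10,has); (14,6,has); (14,10,has); (14,11,has); (15,9,has); (15,10,has); (15,11,has); (19,4,has); (19,16,has); (19,18,has); (20,5,has); (20,16,has); (20,17,has); (21,6,has); (21,17,has); (21,18,has); (22,16,has); (22,17,has); (22,18,has)


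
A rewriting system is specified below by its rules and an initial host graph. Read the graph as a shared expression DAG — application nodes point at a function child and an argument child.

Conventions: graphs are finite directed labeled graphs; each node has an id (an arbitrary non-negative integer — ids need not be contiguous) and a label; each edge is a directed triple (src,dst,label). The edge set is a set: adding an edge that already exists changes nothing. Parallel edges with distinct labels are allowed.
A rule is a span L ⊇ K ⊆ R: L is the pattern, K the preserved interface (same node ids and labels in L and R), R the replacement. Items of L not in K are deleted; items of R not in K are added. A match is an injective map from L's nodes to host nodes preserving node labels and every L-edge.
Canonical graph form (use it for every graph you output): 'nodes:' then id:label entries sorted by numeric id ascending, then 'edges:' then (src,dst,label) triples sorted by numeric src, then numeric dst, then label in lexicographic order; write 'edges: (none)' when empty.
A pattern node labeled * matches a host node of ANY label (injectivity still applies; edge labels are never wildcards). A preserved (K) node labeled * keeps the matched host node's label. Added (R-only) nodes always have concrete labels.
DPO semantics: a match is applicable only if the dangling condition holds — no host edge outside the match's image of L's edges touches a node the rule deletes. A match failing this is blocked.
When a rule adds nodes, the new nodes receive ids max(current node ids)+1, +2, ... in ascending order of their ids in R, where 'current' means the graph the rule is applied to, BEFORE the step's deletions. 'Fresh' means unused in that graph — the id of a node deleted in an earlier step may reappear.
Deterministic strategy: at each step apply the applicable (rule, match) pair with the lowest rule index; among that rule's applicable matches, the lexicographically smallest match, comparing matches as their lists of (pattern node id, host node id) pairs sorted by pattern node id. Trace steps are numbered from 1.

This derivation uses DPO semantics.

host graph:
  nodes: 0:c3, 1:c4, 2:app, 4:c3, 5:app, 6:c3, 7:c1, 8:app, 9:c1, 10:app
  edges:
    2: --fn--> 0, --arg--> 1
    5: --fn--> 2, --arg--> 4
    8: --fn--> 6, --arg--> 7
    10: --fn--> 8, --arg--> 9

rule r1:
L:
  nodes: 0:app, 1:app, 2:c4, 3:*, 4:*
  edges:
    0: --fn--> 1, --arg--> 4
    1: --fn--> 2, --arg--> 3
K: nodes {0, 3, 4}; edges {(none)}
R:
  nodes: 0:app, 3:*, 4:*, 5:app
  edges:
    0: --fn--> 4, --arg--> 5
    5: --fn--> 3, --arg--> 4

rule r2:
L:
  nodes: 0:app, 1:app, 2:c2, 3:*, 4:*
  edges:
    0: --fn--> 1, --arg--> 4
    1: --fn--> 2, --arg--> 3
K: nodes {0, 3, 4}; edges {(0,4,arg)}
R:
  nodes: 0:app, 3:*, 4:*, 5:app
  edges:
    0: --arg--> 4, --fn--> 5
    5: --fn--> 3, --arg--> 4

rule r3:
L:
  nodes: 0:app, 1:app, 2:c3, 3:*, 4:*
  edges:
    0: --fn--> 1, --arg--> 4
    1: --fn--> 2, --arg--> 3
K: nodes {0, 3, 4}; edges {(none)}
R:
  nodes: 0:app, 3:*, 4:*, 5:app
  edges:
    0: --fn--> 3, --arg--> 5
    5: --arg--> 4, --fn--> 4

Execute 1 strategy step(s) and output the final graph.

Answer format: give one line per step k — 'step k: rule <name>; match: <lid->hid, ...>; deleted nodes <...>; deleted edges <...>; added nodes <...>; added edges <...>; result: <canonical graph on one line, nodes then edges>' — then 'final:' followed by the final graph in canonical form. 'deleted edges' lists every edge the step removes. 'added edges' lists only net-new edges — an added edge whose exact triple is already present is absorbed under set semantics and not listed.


step 1: rule r3; match: 0->5, 1->2, 2->0, 3->1, 4->4; deleted nodes 0, 2; deleted edges (2,0,fn); (2,1,arg); (5,2,fn); (5,4,arg); added nodes 11; added edges (5,1,fn); (5,11,arg); (11,4,arg); (11,4,fn); result: nodes: 1:c4, 4:c3, 5:app, 6:c3, 7:c1, 8:app, 9:c1, 10:app, 11:app edges: (5,1,fn); (5,11,arg); (8,6,fn); (8,7,arg); (10,8,fn); (10,9,arg); (11,4,arg); (11,4,fn)
final:
nodes: 1:c4, 4:c3, 5:app, 6:c3, 7:c1, 8:app, 9:c1, 10:app, 11:app
edges: (5,1,fn); (5,11,arg); (8,6,fn); (8,7,arg); (10,8,fn); (10,9,arg); (11,4,arg); (11,4,fn)


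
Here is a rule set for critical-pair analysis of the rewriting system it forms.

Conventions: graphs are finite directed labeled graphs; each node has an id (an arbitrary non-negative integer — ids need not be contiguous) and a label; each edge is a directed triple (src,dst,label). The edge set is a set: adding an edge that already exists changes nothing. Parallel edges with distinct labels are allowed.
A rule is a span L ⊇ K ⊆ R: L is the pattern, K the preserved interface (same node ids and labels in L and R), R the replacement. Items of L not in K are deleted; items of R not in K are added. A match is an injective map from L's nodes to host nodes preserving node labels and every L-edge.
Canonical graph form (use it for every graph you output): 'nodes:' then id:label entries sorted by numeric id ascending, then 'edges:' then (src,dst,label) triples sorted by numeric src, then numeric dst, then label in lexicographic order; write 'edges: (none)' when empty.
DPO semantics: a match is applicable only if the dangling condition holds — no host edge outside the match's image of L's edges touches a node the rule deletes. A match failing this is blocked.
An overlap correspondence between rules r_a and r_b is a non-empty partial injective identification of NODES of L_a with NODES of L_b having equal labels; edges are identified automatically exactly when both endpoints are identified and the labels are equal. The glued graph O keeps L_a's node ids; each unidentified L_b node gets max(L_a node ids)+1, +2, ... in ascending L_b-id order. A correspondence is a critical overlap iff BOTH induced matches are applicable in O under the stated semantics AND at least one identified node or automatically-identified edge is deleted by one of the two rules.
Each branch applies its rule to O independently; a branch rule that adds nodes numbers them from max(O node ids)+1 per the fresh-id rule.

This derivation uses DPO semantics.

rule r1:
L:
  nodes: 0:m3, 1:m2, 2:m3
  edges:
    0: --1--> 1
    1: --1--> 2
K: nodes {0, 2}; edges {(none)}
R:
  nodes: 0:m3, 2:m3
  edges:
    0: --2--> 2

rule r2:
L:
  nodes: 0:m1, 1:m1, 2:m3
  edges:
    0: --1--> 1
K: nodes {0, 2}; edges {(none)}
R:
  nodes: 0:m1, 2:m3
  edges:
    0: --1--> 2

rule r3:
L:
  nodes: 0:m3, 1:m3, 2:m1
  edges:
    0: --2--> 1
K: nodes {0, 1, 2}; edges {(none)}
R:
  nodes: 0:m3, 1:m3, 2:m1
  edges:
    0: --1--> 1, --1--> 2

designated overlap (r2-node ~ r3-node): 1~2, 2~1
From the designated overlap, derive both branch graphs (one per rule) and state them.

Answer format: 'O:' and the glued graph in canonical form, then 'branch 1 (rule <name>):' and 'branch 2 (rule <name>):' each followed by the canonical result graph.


O:
nodes: 0:m1, 1:m1, 2:m3, 3:m3
edges: (0,1,1); (3,2,2)
branch 1 (rule r2):
nodes: 0:m1, 2:m3, 3:m3
edges: (0,2,1); (3,2,2)
branch 2 (rule r3):
nodes: 0:m1, 1:m1, 2:m3, 3:m3
edges: (0,1,1); (3,1,1); (3,2,1)


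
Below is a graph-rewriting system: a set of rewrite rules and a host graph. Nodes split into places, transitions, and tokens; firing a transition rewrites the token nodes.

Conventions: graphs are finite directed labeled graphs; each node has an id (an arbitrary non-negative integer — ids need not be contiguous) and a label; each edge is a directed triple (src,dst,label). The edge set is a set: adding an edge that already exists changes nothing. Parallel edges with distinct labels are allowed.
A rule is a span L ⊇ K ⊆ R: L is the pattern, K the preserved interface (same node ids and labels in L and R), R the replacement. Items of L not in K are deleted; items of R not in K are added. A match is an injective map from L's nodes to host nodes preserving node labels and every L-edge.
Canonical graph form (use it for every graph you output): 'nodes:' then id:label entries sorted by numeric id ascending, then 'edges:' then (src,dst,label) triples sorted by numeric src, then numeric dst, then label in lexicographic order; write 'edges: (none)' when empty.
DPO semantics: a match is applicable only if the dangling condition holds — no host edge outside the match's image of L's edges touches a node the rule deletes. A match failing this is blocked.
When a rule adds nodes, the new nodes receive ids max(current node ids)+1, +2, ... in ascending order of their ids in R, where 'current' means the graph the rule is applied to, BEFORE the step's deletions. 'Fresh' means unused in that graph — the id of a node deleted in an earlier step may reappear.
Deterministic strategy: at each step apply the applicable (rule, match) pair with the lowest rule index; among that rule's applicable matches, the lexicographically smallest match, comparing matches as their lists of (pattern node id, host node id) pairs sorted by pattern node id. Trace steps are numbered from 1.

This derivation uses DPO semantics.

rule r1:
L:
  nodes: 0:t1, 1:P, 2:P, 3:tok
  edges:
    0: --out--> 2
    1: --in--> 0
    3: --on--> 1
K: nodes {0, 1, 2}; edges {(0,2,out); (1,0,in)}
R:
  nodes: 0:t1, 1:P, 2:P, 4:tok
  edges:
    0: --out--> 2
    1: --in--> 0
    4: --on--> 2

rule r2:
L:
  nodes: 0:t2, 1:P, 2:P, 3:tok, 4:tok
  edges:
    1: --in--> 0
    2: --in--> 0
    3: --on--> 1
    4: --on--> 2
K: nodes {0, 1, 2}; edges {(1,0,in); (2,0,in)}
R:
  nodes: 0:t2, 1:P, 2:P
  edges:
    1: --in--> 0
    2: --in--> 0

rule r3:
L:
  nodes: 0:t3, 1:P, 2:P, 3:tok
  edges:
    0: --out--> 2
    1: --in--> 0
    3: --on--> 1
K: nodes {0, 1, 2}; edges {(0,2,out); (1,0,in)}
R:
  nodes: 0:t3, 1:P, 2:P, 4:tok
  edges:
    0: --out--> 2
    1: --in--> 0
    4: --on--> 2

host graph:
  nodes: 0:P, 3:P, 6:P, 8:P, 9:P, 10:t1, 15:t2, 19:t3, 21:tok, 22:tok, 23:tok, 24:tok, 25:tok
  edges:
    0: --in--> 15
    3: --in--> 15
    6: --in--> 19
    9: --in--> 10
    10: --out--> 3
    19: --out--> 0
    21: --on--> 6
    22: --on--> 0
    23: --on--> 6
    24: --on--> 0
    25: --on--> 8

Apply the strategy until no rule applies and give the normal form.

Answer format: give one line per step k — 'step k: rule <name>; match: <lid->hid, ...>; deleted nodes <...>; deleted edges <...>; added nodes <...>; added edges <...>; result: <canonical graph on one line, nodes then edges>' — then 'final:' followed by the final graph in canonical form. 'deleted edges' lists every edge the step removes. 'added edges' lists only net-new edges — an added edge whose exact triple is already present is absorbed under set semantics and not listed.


step 1: rule r3; match: 0->19, 1->6, 2->0, 3->21; deleted nodes 21; deleted edges (21,6,on); added nodes 26; added edges (26,0,on); result: nodes: 0:P, 3:P, 6:P, 8:P, 9:P, 10:t1, 15:t2, 19:t3, 22:tok, 23:tok, 24:tok, 25:tok, 26:tok edges: (0,15,in); (3,15,in); (6,19,in); (9,10,in); (10,3,out); (19,0,out); (22,0,on); (23,6,on); (24,0,on); (25,8,on); (26,0,on)
step 2: rule r3; match: 0->19, 1->6, 2->0, 3->23; deleted nodes 23; deleted edges (23,6,on); added nodes 27; added edges (27,0,on); result: nodes: 0:P, 3:P, 6:P, 8:P, 9:P, 10:t1, 15:t2, 19:t3, 22:tok, 24:tok, 25:tok, 26:tok, 27:tok edges: (0,15,in); (3,15,in); (6,19,in); (9,10,in); (10,3,out); (19,0,out); (22,0,on); (24,0,on); (25,8,on); (26,0,on); (27,0,on)
final:
nodes: 0:P, 3:P, 6:P, 8:P, 9:P, 10:t1, 15:t2, 19:t3, 22:tok, 24:tok, 25:tok, 26:tok, 27:tok
edges: (0,15,in); (3,15,in); (6,19,in); (9,10,in); (10,3,out); (19,0,out); (22,0,on); (24,0,on); (25,8,on); (26,0,on); (27,0,on)


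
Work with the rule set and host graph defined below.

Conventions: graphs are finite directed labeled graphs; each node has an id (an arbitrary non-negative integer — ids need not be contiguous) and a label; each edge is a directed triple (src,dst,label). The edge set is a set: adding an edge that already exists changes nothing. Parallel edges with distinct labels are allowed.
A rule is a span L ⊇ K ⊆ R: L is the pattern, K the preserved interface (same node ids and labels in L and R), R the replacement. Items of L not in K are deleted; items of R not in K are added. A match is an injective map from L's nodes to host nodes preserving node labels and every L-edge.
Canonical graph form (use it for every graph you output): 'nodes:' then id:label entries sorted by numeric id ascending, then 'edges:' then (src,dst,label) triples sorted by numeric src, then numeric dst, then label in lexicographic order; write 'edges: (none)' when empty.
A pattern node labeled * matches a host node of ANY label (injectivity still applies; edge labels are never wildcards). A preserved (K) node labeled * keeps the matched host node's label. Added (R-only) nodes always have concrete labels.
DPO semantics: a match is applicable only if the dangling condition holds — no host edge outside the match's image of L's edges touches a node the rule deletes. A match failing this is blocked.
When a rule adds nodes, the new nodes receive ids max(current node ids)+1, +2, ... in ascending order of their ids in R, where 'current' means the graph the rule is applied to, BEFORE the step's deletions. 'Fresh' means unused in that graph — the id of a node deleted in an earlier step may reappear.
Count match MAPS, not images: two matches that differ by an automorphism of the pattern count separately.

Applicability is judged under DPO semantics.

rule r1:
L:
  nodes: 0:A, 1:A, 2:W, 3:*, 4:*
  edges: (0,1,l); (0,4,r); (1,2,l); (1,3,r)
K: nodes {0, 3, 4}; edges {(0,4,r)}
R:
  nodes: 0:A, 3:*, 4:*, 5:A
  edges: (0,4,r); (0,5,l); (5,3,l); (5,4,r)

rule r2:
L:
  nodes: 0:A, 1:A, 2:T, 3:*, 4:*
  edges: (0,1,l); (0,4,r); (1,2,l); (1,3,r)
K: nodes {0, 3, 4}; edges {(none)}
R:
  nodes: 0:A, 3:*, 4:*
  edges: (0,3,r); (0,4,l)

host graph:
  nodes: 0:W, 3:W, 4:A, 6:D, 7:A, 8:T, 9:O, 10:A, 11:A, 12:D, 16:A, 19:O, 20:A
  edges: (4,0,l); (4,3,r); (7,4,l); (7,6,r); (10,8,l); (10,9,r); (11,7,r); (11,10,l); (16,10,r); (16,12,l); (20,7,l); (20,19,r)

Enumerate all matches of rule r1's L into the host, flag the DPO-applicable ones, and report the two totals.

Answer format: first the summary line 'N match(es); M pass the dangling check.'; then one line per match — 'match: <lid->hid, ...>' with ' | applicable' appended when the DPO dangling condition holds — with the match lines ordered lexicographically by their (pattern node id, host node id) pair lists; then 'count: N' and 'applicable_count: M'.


1 match(es); 1 pass the dangling check.
match: 0->7, 1->4, 2->0, 3->3, 4->6 | applicable
count: 1
applicable_count: 1


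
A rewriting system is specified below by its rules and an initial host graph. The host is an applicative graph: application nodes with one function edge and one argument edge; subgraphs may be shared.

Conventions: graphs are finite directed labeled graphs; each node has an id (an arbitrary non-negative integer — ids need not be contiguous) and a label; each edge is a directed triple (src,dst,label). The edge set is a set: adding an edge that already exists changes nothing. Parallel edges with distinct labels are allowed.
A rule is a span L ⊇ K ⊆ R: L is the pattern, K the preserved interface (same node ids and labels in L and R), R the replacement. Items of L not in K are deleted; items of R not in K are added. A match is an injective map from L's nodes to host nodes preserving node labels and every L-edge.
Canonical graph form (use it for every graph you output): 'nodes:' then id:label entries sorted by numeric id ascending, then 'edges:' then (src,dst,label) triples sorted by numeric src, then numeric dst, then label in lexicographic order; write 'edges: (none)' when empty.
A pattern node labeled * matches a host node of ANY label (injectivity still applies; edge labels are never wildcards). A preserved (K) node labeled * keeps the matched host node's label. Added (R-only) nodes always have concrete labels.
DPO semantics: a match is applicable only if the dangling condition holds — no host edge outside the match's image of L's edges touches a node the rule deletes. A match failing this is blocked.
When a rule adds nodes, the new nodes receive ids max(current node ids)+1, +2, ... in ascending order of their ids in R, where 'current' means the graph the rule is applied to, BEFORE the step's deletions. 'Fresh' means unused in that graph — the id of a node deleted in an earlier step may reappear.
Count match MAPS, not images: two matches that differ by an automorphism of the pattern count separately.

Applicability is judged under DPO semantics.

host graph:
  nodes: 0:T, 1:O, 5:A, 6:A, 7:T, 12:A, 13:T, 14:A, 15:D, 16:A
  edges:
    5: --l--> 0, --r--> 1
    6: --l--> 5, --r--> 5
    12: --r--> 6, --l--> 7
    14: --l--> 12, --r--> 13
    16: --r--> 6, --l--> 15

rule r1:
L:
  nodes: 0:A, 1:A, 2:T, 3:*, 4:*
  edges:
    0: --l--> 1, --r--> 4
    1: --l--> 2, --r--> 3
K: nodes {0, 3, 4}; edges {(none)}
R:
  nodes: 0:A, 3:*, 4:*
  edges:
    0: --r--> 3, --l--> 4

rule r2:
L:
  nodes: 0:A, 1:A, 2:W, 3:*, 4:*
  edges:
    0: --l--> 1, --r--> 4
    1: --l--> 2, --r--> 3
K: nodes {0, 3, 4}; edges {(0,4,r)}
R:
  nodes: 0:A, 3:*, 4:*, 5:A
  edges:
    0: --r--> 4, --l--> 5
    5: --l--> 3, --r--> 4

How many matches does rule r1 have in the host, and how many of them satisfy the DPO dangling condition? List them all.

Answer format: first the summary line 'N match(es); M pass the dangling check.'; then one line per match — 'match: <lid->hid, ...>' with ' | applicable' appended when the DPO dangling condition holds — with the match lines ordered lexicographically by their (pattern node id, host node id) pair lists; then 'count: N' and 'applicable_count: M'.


1 match(es); 1 pass the dangling check.
match: 0->14, 1->12, 2->7, 3->6, 4->13 | applicable
count: 1
applicable_count: 1


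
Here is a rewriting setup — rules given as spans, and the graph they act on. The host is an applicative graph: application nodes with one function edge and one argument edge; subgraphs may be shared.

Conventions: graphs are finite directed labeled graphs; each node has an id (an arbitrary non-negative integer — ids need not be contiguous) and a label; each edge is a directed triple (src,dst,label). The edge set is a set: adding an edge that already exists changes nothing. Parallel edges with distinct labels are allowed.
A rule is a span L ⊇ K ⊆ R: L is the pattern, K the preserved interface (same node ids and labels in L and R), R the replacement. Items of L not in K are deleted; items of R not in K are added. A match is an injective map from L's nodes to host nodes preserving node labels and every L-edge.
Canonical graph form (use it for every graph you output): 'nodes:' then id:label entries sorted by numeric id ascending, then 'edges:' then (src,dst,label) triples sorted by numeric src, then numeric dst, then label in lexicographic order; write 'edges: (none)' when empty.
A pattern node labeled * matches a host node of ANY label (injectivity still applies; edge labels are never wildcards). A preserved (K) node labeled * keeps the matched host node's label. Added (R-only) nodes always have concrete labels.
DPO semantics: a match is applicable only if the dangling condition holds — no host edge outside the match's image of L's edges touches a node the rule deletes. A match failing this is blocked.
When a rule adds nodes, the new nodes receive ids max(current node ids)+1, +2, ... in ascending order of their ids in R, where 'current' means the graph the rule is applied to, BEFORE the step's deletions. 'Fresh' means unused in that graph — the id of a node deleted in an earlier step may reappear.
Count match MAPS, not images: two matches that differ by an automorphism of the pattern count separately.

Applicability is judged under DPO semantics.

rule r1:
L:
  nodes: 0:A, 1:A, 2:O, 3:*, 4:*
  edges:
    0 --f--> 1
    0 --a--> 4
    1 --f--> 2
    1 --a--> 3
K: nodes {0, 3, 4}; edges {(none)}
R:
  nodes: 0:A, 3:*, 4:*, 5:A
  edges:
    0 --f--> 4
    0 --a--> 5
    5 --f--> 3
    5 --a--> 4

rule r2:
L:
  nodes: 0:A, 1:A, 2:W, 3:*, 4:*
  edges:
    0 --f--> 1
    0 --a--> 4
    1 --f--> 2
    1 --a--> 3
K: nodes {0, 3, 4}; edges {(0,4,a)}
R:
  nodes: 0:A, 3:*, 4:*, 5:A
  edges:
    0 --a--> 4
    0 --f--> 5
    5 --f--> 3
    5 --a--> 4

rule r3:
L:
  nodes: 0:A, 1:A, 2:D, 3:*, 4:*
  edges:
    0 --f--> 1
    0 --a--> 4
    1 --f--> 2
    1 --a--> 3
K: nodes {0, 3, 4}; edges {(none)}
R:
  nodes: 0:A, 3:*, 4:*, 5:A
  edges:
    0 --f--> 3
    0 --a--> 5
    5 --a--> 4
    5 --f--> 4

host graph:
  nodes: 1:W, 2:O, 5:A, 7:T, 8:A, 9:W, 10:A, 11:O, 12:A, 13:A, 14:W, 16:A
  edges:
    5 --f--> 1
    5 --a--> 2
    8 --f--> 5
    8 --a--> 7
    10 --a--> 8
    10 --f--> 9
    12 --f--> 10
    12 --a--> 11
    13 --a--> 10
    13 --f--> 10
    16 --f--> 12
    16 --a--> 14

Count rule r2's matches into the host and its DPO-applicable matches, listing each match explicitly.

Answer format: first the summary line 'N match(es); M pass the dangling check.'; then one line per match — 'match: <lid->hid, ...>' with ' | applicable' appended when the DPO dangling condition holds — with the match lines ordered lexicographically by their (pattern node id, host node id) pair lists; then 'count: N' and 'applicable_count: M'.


2 match(es); 1 pass the dangling check.
match: 0->8, 1->5, 2->1, 3->2, 4->7 | applicable
match: 0->12, 1->10, 2->9, 3->8, 4->11
count: 2
applicable_count: 1
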